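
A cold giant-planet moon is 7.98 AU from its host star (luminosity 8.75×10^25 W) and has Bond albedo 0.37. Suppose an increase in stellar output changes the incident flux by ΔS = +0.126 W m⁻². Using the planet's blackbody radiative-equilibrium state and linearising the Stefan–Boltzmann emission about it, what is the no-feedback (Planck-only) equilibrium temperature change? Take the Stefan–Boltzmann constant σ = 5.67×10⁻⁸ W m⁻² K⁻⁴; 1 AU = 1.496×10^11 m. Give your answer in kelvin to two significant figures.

Orbital distance: d = 7.98 AU = 1.194×10^12 m.
S = L/(4πd²) = 4.886 W m⁻².
Unperturbed T_e = [4.886·(1−0.37)/(4σ)]^¼ = 60.70 K.
ΔF = Δ[S(1−α)]/4 = (1−0.37)·+0.126/4 = 0.01985 W m⁻².
Linearising σT⁴ gives d(σT⁴)/dT = 4σT_e³ = 0.05071 W m⁻² per K.
Hence the no-feedback warming is ΔF/(4σT_e³) = 0.391 K.

0.39 K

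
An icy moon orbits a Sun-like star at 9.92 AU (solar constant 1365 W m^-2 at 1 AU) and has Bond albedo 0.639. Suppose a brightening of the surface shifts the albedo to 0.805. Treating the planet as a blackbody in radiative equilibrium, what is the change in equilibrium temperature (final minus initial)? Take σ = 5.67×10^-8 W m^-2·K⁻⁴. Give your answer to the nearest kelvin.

By the inverse-square law, S = 1365/9.92² = 13.87 W m^-2.
Initial: T₁ = [S(1−0.639)/(4σ)]^(1/4) = 68.55 K.
Final:   T₂ = [S(1−0.805)/(4σ)]^(1/4) = 58.77 K.
Change: 58.77 − 68.55 = -9.782 K.

-10 K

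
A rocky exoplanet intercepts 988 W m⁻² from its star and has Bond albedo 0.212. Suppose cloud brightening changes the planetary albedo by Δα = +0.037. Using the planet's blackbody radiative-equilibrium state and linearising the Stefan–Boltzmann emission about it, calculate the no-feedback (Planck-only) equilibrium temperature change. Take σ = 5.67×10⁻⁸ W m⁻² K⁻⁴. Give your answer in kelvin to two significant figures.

-2.8 K

Reference equilibrium: T_e = [S(1−α)/(4σ)]^(1/4) = 242.1 K.
TOA radiative forcing: ΔF = −S·Δα/4 = −988.0·(+0.037)/4 = -9.139 W m⁻².
Planck response: λ_P = 4σT_e³ = 4·5.67×10⁻⁸·(242.1)³ = 3.216 W m⁻²/K.
ΔT₀ = ΔF/λ_P = -9.139/3.216 = -2.84 K.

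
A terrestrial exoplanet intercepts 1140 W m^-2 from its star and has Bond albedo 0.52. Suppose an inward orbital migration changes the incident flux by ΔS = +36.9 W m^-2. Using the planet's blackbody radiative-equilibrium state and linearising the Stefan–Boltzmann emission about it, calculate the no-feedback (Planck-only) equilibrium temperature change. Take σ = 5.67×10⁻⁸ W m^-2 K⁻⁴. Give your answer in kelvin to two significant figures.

1.8 K

Unperturbed T_e = [1140·(1−0.52)/(4σ)]^¼ = 221.6 K.
TOA radiative forcing: ΔF = (1−α)ΔS/4 = 0.48·(+36.9)/4 = 4.428 W m^-2.
Planck response: λ_P = 4σT_e³ = 4·5.67×10⁻⁸·(221.6)³ = 2.469 W m^-2/K.
Hence the no-feedback warming is ΔF/(4σT_e³) = 1.79 K.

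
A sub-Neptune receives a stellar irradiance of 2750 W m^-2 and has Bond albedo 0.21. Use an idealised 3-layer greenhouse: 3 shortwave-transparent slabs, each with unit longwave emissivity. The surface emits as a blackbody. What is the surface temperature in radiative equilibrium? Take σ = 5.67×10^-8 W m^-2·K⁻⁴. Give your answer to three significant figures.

442 kelvin

Top-of-atmosphere balance: σT_e⁴ = S(1−α)/4 = 543.1 W m^-2 → T_e = 312.8 K.
Layer-by-layer balance gives σT_s⁴ = (N+1)σT_e⁴, so T_s = 4^¼·312.8 = 442.4 K.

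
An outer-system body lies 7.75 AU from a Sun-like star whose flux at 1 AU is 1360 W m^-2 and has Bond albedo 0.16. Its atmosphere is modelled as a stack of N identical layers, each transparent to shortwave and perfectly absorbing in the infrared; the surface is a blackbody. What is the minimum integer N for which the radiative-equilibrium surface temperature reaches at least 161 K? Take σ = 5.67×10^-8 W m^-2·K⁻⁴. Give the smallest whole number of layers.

8

Flux at the orbit: S = 1360/(7.75)² = 22.64 W m^-2.
The effective emission temperature is T_e = [S(1−α)/(4σ)]^¼ = 95.70 K.
Since T_s⁴ = (N+1)T_e⁴, we need N ≥ (T_s/T_e)⁴ − 1 = 7.012.
So N ≥ 7.012; the smallest integer is N = 8.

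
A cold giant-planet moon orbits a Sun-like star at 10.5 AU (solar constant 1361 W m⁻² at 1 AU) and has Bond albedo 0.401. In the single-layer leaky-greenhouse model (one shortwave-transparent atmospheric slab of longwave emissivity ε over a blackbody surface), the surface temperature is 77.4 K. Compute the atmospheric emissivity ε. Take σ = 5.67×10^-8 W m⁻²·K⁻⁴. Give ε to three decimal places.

0.183

Irradiance scales as 1/d², so S = 1361 W m⁻² × (1/10.5)² = 12.34 W m⁻².
Effective temperature: T_e = [S(1−α)/(4σ)]^(1/4) = 75.56 K.
T_s⁴ = T_e⁴·2/(2−ε) → ε = 2 − 2(T_e/T_s)⁴ = 2 − 2·(75.56/77.4)⁴ = 0.1831.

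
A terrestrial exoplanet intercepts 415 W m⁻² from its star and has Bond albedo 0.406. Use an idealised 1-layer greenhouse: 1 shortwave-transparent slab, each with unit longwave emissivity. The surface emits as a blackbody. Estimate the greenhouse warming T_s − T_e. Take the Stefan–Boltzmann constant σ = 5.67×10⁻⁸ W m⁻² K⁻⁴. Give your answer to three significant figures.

34.4 K

OLR = S(1−α)/4 = 61.63 W m⁻²; the top layer radiates at T_e = 181.6 K.
Surface: T_s = (2)^¼·T_e = 215.9 K.
So the greenhouse effect raises the surface by 215.9 − 181.6 = 34.35 K.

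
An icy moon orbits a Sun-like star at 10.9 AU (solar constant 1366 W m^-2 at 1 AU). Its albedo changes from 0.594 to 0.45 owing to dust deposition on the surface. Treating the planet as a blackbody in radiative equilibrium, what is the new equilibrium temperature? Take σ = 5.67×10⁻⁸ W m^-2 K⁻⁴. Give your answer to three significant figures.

72.7 kelvin

Irradiance scales as 1/d², so S = 1366 W m^-2 × (1/10.9)² = 11.50 W m^-2.
T₂ = [S(1−α₂)/(4σ)]^(1/4) = [11.50·0.55/(4σ)]^(1/4) = 72.67 K.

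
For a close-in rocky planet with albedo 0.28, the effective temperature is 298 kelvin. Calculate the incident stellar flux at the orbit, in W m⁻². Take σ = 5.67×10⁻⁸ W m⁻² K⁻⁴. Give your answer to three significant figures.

Invert the energy balance for S: S = 4σT⁴/(1−α).
σT⁴ = 5.67×10⁻⁸·(298)⁴ = 447.1 W m⁻².
S = 4·447.1/0.72 = 2484 W m⁻².

2480 W m⁻²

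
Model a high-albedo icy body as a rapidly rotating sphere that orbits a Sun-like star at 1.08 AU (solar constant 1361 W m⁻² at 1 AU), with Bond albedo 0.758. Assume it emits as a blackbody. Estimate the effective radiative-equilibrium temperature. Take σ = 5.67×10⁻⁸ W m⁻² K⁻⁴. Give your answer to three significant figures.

188 K

By the inverse-square law, S = 1361/1.08² = 1167 W m⁻².
The planet absorbs (1−α)S over its disc πR² and re-emits over 4πR², so the mean absorbed flux is (1−0.758)·1167/4 = 70.59 W m⁻².
Balancing against σT⁴: T = (70.59/5.67×10⁻⁸)^(1/4) = 187.8 K.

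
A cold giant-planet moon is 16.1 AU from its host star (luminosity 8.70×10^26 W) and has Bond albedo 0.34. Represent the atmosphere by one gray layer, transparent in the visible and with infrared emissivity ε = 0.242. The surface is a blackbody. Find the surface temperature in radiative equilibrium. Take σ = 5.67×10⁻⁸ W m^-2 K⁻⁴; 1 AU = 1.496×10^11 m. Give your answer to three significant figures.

79.3 K

Orbital distance: d = 16.1 AU = 2.409×10^12 m.
Flux at the orbit: S = L/(4πd²) = 8.70×10^26/(4π·(2.41×10^12)²) = 11.93 W m^-2.
The planet radiates to space at T_e = [S(1−α)/(4σ)]^(1/4) = 76.77 K.
The surface balance (absorbed SW + ε·downward IR = σT_s⁴) with T_a⁴ = T_s⁴/2 reduces to T_s = T_e·[2/(2−ε)]^¼ = 79.28 K.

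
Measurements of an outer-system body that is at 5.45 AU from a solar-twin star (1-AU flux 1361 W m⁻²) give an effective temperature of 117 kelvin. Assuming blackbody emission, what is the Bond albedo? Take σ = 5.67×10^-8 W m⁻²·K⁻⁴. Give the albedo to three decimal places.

Flux at the orbit: S = 1361/(5.45)² = 45.82 W m⁻².
Rearranging the radiative balance, α = 1 − 4σT⁴/S.
4σT⁴ = 4·5.67×10⁻⁸·(117)⁴ = 42.50 W m⁻².
Hence α = 1 − 42.50/45.82 = 0.0725.

0.072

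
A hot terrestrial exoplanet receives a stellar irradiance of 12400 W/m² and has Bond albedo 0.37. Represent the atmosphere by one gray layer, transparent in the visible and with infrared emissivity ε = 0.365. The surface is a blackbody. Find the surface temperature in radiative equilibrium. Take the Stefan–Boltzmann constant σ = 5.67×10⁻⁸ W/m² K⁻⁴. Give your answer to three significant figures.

453 K

Effective emission temperature (TOA balance): σT_e⁴ = S(1−α)/4 = 1953 W/m² → T_e = 430.8 K.
The surface balance (absorbed SW + ε·downward IR = σT_s⁴) with T_a⁴ = T_s⁴/2 reduces to T_s = T_e·[2/(2−ε)]^¼ = 453.1 K.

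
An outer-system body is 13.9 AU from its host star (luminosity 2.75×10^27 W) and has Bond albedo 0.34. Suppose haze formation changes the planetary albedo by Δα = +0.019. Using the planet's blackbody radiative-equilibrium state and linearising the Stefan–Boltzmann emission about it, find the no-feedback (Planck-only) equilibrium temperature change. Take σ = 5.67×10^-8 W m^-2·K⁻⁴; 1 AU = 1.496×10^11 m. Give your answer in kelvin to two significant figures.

d = 13.9 × 1.496×10^11 m = 2.079×10^12 m.
Flux at the orbit: S = L/(4πd²) = 2.75×10^27/(4π·(2.08×10^12)²) = 50.61 W m^-2.
The baseline emission temperature is T_e = 110.2 K.
TOA radiative forcing: ΔF = −S·Δα/4 = −50.61·(+0.019)/4 = -0.2404 W m^-2.
Linearising σT⁴ gives d(σT⁴)/dT = 4σT_e³ = 0.3032 W m^-2 per K.
So ΔT₀ = -0.2404/0.3032 = -0.793 K.

-0.79 kelvin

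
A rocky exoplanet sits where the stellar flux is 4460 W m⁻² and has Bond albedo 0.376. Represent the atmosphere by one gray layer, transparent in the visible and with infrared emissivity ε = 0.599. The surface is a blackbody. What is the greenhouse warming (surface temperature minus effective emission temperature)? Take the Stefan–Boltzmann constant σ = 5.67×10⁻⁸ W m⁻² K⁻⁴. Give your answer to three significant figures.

Effective emission temperature (TOA balance): σT_e⁴ = S(1−α)/4 = 695.8 W m⁻² → T_e = 332.8 K.
Surface balance with a leaky layer gives σT_s⁴ = σT_e⁴·2/(2−ε), so T_s = T_e·[2/(2−0.599)]^(1/4) = 363.8 K.
T_s − T_e = 363.8 − 332.8 = 30.98 K.

31.0 K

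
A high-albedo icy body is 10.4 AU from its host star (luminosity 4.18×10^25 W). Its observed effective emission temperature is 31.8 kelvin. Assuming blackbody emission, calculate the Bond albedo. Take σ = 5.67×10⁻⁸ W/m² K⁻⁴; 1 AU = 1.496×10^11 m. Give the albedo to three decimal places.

0.831

d = 10.4 × 1.496×10^11 m = 1.556×10^12 m.
Spreading L over a sphere of radius d: S = 4.18×10^25/(4π·1.56×10^12²) = 1.374 W/m².
Energy balance: S(1−α)/4 = σT⁴, so 1−α = 4σT⁴/S.
σT⁴ = 0.05798 W/m², so 4σT⁴ = 0.2319 W/m².
1−α = 0.2319/1.374 = 0.1688, so α = 0.8312.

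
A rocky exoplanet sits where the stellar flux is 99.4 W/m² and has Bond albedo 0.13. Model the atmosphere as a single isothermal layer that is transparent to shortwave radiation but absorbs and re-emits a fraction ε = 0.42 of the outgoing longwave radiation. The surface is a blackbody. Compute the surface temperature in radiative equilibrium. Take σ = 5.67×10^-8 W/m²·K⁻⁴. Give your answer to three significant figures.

148 kelvin

At the top of the atmosphere, σT_e⁴ = S(1−α)/4 = 21.62 W/m², giving T_e = 139.7 K.
The surface balance (absorbed SW + ε·downward IR = σT_s⁴) with T_a⁴ = T_s⁴/2 reduces to T_s = T_e·[2/(2−ε)]^¼ = 148.2 K.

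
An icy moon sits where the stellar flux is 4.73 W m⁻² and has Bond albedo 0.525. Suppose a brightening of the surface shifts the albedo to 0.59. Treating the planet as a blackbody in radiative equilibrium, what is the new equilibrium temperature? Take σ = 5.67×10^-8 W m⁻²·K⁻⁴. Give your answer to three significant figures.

54.1 K

T₂ = [S(1−α₂)/(4σ)]^(1/4) = [4.730·0.41/(4σ)]^(1/4) = 54.08 K.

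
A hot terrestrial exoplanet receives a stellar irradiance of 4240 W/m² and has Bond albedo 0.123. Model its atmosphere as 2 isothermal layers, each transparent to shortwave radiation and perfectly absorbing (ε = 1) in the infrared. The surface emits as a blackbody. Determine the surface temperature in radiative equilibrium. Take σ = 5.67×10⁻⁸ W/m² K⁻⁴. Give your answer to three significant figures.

471 kelvin

The effective emission temperature is T_e = [S(1−α)/(4σ)]^¼ = 357.8 K.
With N = 2 opaque layers, T_s = (N+1)^(1/4)·T_e = 3^(1/4)·357.8 = 470.9 K.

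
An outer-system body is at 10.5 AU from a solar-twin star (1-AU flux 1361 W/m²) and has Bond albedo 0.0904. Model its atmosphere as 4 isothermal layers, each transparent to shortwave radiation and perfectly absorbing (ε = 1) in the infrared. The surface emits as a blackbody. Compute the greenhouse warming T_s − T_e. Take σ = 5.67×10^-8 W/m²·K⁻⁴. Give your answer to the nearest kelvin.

42 K

Irradiance scales as 1/d², so S = 1361 W/m² × (1/10.5)² = 12.34 W/m².
Top-of-atmosphere balance: σT_e⁴ = S(1−α)/4 = 2.807 W/m² → T_e = 83.88 K.
Surface: T_s = (5)^¼·T_e = 125.4 K.
Warming: T_s − T_e = 41.55 K.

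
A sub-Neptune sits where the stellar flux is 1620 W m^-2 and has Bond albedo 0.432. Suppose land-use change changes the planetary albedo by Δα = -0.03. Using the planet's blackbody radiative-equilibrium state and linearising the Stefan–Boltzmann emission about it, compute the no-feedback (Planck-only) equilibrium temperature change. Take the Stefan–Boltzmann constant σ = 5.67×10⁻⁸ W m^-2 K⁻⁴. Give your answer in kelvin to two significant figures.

Reference equilibrium: T_e = [S(1−α)/(4σ)]^(1/4) = 252.4 K.
TOA radiative forcing: ΔF = −S·Δα/4 = −1620·(-0.03)/4 = 12.15 W m^-2.
Linearising σT⁴ gives d(σT⁴)/dT = 4σT_e³ = 3.646 W m^-2 per K.
Hence the no-feedback warming is ΔF/(4σT_e³) = 3.33 K.

3.3 kelvin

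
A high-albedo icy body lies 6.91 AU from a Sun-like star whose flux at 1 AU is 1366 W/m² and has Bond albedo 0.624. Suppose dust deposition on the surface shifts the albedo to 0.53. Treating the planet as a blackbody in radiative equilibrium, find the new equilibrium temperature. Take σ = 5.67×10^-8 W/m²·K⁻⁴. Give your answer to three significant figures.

By the inverse-square law, S = 1366/6.91² = 28.61 W/m².
New equilibrium: T₂ = [(1−0.53)·28.61/(4σ)]^(1/4) = 87.75 K.

87.7 K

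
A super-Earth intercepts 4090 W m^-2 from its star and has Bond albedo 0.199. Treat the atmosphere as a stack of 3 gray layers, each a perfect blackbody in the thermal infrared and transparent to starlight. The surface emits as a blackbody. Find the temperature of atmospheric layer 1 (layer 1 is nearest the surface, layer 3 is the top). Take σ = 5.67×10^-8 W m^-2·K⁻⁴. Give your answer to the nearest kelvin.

456 kelvin

Top-of-atmosphere balance: σT_e⁴ = S(1−α)/4 = 819.0 W m^-2 → T_e = 346.7 K.
Each opaque layer satisfies 2T_j⁴ = T_{j−1}⁴ + T_{j+1}⁴, giving T_k⁴ = (N+1−k)T_e⁴.
With k = 1: T_1 = (3+1−1)^¼·346.7 K = 456.3 K.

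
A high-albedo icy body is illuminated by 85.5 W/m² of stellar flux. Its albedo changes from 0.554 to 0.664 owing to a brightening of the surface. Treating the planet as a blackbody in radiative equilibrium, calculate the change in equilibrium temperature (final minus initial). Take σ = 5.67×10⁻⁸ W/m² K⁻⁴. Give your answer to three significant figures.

Before: T₁ = [85.50·0.446/(4σ)]^(1/4) = 113.9 K.
Final:   T₂ = [S(1−0.664)/(4σ)]^(1/4) = 106.1 K.
Change: 106.1 − 113.9 = -7.784 K.

-7.78 K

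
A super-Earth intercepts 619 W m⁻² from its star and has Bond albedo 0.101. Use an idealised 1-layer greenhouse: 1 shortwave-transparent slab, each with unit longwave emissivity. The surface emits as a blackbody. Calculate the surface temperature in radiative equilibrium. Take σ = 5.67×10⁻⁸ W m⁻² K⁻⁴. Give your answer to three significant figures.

Top-of-atmosphere balance: σT_e⁴ = S(1−α)/4 = 139.1 W m⁻² → T_e = 222.6 K.
For an N-layer opaque stack, T_s⁴ = (N+1)T_e⁴, hence T_s = (2)^(1/4)×222.6 K = 264.7 K.

265 K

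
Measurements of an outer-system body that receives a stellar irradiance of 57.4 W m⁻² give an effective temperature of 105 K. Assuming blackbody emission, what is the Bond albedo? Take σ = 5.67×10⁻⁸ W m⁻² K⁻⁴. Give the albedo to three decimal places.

Rearranging the radiative balance, α = 1 − 4σT⁴/S.
σT⁴ = 6.892 W m⁻², so 4σT⁴ = 27.57 W m⁻².
1−α = 27.57/57.40 = 0.4803, so α = 0.5197.

0.520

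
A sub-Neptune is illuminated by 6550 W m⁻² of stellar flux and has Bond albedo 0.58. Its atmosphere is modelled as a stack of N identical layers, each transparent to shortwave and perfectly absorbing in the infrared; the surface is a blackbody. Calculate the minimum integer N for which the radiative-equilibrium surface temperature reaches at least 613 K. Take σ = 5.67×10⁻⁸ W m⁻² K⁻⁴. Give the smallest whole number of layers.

11

OLR = S(1−α)/4 = 687.8 W m⁻²; the top layer radiates at T_e = 331.9 K.
Need (N+1)T_e⁴ ≥ T_s⁴, i.e. N+1 ≥ (613/331.9)⁴ = 11.641.
Rounding up, N = 11.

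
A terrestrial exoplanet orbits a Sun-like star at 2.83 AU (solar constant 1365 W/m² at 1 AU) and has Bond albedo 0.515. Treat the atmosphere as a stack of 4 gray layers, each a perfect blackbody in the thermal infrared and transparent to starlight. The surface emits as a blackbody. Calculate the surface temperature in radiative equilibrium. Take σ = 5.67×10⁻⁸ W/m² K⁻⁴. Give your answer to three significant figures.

By the inverse-square law, S = 1365/2.83² = 170.4 W/m².
OLR = S(1−α)/4 = 20.67 W/m²; the top layer radiates at T_e = 138.2 K.
With N = 4 opaque layers, T_s = (N+1)^(1/4)·T_e = 5^(1/4)·138.2 = 206.6 K.

207 kelvin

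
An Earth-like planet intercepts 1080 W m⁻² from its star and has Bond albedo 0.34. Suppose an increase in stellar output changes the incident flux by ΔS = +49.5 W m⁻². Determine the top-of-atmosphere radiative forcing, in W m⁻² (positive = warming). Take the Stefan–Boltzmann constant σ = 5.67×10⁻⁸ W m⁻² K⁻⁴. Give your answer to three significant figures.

8.17 W m⁻²

ΔF = Δ[S(1−α)]/4 = (1−0.34)·+49.5/4 = 8.167 W m⁻².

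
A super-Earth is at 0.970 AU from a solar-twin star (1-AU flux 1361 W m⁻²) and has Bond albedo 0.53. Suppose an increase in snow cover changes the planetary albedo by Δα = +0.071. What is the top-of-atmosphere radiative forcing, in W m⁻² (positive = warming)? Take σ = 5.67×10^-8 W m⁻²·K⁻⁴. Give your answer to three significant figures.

-25.7 W m⁻²

By the inverse-square law, S = 1361/0.970² = 1446 W m⁻².
ΔF = −(S/4)Δα = −(1446/4)×(+0.071) = -25.68 W m⁻².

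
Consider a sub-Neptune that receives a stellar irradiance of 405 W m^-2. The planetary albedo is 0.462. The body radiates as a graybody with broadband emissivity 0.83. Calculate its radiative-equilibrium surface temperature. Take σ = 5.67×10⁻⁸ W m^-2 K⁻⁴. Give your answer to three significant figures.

184 K

Absorbed flux (global mean): S(1−α)/4 = 405.0·0.538/4 = 54.47 W m^-2.
Radiative balance εσT⁴ = 54.47 gives T = [54.47/(0.83·σ)]^(1/4) = 184.5 K.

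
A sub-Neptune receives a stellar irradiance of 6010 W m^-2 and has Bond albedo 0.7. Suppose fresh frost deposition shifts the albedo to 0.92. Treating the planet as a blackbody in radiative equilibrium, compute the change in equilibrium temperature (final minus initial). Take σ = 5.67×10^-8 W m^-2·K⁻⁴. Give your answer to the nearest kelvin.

-84 K

Initial: T₁ = [S(1−0.7)/(4σ)]^(1/4) = 298.6 K.
With α = 0.92, T₂ = 214.6 K.
ΔT = T₂ − T₁ = -84.02 K.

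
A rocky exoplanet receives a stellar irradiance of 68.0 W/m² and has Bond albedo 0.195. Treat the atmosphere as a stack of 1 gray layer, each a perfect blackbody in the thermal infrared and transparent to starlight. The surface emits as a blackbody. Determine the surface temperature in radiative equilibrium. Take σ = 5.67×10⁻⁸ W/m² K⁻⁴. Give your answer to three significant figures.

The effective emission temperature is T_e = [S(1−α)/(4σ)]^¼ = 124.6 K.
With N = 1 opaque layers, T_s = (N+1)^(1/4)·T_e = 2^(1/4)·124.6 = 148.2 K.

148 K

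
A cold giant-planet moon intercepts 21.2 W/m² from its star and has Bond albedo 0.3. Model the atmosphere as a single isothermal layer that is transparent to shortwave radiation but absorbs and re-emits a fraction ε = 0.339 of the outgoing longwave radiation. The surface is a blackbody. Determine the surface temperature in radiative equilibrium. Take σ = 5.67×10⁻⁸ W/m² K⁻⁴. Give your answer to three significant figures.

Effective emission temperature (TOA balance): σT_e⁴ = S(1−α)/4 = 3.710 W/m² → T_e = 89.94 K.
Surface balance with a leaky layer gives σT_s⁴ = σT_e⁴·2/(2−ε), so T_s = T_e·[2/(2−0.339)]^(1/4) = 94.21 K.

94.2 K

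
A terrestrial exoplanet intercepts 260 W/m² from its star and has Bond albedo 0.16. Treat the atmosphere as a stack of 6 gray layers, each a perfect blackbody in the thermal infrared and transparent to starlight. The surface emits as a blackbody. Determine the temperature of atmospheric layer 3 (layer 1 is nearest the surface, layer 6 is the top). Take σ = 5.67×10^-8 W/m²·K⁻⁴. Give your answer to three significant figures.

249 K

Top-of-atmosphere balance: σT_e⁴ = S(1−α)/4 = 54.60 W/m² → T_e = 176.2 K.
Each opaque layer satisfies 2T_j⁴ = T_{j−1}⁴ + T_{j+1}⁴, giving T_k⁴ = (N+1−k)T_e⁴.
With k = 3: T_3 = (6+1−3)^¼·176.2 K = 249.1 K.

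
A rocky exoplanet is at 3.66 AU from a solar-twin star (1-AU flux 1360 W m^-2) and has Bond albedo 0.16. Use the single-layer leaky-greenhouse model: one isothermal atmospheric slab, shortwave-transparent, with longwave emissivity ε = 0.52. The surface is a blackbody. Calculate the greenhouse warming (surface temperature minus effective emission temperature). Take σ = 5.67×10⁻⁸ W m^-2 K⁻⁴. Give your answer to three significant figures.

Flux at the orbit: S = 1360/(3.66)² = 101.5 W m^-2.
At the top of the atmosphere, σT_e⁴ = S(1−α)/4 = 21.32 W m^-2, giving T_e = 139.3 K.
For a single slab of emissivity ε, T_s⁴ = 2T_e⁴/(2−ε); thus T_s = 139.3·(1.351)^(1/4) = 150.1 K.
The atmosphere warms the surface by 10.89 K.

10.9 K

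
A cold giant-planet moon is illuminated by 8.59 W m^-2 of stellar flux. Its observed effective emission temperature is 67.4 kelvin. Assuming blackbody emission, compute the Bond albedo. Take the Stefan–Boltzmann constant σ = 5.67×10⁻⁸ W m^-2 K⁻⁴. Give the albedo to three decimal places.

From σT⁴ = S(1−α)/4 we invert for α: 1−α = 4σT⁴/S.
σT⁴ = 1.170 W m^-2, so 4σT⁴ = 4.680 W m^-2.
Hence α = 1 − 4.680/8.590 = 0.4551.

0.455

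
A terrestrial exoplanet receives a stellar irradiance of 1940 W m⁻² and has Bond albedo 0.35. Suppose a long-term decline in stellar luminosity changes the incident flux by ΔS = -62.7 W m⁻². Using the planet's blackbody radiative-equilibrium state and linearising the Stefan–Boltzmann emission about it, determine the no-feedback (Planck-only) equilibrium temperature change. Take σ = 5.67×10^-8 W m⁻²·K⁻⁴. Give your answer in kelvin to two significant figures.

Unperturbed T_e = [1940·(1−0.35)/(4σ)]^¼ = 273.1 K.
ΔF = Δ[S(1−α)]/4 = (1−0.35)·-62.7/4 = -10.19 W m⁻².
Planck response: λ_P = 4σT_e³ = 4·5.67×10⁻⁸·(273.1)³ = 4.618 W m⁻²/K.
ΔT₀ = ΔF/λ_P = -10.19/4.618 = -2.21 K.

-2.2 K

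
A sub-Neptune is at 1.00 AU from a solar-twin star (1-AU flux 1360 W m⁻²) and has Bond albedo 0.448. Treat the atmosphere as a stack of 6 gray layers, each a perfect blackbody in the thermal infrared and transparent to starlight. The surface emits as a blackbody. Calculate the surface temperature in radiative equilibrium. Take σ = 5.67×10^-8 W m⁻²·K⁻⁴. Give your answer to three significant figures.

390 K

Irradiance scales as 1/d², so S = 1360 W m⁻² × (1/1.00)² = 1360 W m⁻².
The effective emission temperature is T_e = [S(1−α)/(4σ)]^¼ = 239.9 K.
Layer-by-layer balance gives σT_s⁴ = (N+1)σT_e⁴, so T_s = 7^¼·239.9 = 390.2 K.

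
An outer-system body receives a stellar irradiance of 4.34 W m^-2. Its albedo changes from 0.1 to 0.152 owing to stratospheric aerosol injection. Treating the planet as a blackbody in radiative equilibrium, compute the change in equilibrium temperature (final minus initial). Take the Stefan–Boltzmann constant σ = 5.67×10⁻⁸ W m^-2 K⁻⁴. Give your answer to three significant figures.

With α = 0.1, T₁ = 64.42 K.
With α = 0.152, T₂ = 63.47 K.
Change: 63.47 − 64.42 = -0.9514 K.

-0.951 kelvin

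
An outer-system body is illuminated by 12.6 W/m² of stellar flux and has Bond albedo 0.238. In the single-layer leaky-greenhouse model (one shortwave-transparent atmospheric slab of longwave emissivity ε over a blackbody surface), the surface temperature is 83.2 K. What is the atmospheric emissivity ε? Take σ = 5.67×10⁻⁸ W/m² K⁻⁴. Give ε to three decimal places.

0.233

TOA balance gives T_e = 80.66 K.
Since (2−ε)/2 = (T_e/T_s)⁴ = 0.8835, ε = 0.2331.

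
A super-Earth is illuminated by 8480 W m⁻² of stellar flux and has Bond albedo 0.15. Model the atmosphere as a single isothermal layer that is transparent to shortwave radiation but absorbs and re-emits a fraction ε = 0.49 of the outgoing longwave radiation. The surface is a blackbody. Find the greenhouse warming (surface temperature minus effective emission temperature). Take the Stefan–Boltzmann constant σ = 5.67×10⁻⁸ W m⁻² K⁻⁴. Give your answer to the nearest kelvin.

31 kelvin

Effective emission temperature (TOA balance): σT_e⁴ = S(1−α)/4 = 1802 W m⁻² → T_e = 422.2 K.
The surface balance (absorbed SW + ε·downward IR = σT_s⁴) with T_a⁴ = T_s⁴/2 reduces to T_s = T_e·[2/(2−ε)]^¼ = 453.0 K.
Greenhouse warming: T_s − T_e = 30.73 K.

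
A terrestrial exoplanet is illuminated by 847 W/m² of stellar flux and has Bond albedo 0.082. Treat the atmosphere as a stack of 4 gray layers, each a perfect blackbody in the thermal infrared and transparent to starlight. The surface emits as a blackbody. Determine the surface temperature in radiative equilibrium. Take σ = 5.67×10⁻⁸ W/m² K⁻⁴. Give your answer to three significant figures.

OLR = S(1−α)/4 = 194.4 W/m²; the top layer radiates at T_e = 242.0 K.
Layer-by-layer balance gives σT_s⁴ = (N+1)σT_e⁴, so T_s = 5^¼·242.0 = 361.8 K.

362 K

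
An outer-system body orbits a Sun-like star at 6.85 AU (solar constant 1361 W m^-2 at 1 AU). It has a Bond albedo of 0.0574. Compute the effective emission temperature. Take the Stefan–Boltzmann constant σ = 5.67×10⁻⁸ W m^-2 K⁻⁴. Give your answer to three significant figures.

Irradiance scales as 1/d², so S = 1361 W m^-2 × (1/6.85)² = 29.01 W m^-2.
Averaging over the sphere, the absorbed flux is S(1−α)/4 = 6.835 W m^-2.
In equilibrium σT⁴ equals this, so T = 104.8 K.

105 kelvin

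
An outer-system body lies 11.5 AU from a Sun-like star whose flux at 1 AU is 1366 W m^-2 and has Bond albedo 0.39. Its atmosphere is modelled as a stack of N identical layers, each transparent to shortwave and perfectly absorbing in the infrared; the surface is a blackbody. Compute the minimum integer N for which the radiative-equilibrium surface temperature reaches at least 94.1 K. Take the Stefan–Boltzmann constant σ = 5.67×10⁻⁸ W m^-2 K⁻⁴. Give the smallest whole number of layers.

Irradiance scales as 1/d², so S = 1366 W m^-2 × (1/11.5)² = 10.33 W m^-2.
The effective emission temperature is T_e = [S(1−α)/(4σ)]^¼ = 72.60 K.
Since T_s⁴ = (N+1)T_e⁴, we need N ≥ (T_s/T_e)⁴ − 1 = 1.822.
So N ≥ 1.822; the smallest integer is N = 2.

2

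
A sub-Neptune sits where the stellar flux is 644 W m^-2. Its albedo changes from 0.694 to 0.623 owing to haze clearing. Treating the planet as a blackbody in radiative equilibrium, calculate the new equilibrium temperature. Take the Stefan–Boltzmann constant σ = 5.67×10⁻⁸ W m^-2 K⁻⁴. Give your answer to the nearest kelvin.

T₂ = [S(1−α₂)/(4σ)]^(1/4) = [644.0·0.377/(4σ)]^(1/4) = 180.9 K.

181 K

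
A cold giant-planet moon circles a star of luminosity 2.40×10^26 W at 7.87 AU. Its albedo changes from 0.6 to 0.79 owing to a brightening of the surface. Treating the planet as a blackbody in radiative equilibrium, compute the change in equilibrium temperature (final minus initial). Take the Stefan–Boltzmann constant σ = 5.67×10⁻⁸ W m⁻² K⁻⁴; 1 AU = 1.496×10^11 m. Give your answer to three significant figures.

-10.4 K

Orbital distance: d = 7.87 AU = 1.177×10^12 m.
S = L/(4πd²) = 13.78 W m⁻².
With α = 0.6, T₁ = 70.21 K.
After:  T₂ = [13.78·0.21/(4σ)]^(1/4) = 59.76 K.
ΔT = T₂ − T₁ = -10.45 K.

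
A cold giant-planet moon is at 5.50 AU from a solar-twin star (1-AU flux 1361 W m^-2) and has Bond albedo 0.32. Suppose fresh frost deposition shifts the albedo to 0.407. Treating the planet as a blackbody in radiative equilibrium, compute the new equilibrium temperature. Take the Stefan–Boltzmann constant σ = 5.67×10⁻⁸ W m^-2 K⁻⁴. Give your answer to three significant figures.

Irradiance scales as 1/d², so S = 1361 W m^-2 × (1/5.50)² = 44.99 W m^-2.
T₂ = [S(1−α₂)/(4σ)]^(1/4) = [44.99·0.593/(4σ)]^(1/4) = 104.1 K.

104 K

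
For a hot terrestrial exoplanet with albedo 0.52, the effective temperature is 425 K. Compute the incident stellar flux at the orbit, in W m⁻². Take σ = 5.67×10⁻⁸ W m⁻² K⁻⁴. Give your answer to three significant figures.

From S(1−α)/4 = σT⁴: S = 4σT⁴/(1−α).
The emitted flux is σT⁴ = 1850 W m⁻².
So S = 4×1850/(1−0.52) = 15420 W m⁻².

15400 W m⁻²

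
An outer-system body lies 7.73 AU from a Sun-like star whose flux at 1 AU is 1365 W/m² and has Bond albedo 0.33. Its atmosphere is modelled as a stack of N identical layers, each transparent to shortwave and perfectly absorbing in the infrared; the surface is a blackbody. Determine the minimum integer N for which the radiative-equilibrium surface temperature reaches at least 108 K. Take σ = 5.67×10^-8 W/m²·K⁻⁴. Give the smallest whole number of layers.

By the inverse-square law, S = 1365/7.73² = 22.84 W/m².
Top-of-atmosphere balance: σT_e⁴ = S(1−α)/4 = 3.826 W/m² → T_e = 90.64 K.
T_s = (N+1)^(1/4)·T_e ≥ 108 K requires N+1 ≥ (T_s/T_e)⁴ = (108/90.64)⁴ = 2.016.
The minimum whole number is N = 2.

2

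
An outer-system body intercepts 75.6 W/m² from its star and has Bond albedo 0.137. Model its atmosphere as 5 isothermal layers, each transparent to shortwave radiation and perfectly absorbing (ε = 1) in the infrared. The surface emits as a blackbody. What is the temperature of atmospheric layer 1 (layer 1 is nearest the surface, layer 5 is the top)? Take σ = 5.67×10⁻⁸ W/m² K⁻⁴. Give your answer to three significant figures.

Top-of-atmosphere balance: σT_e⁴ = S(1−α)/4 = 16.31 W/m² → T_e = 130.2 K.
Each opaque layer satisfies 2T_j⁴ = T_{j−1}⁴ + T_{j+1}⁴, giving T_k⁴ = (N+1−k)T_e⁴.
T_1 = (5)^(1/4)·130.2 = 194.7 K.

195 K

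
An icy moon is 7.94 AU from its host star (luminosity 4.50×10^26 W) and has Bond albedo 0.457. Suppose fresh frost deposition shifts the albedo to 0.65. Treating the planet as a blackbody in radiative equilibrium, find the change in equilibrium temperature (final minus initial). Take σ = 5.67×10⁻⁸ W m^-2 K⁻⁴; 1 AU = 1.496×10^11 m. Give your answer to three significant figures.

d = 7.94 × 1.496×10^11 m = 1.188×10^12 m.
S = L/(4πd²) = 25.38 W m^-2.
Initial: T₁ = [S(1−0.457)/(4σ)]^(1/4) = 88.29 K.
Final:   T₂ = [S(1−0.65)/(4σ)]^(1/4) = 79.11 K.
ΔT = T₂ − T₁ = -9.181 K.

-9.18 kelvin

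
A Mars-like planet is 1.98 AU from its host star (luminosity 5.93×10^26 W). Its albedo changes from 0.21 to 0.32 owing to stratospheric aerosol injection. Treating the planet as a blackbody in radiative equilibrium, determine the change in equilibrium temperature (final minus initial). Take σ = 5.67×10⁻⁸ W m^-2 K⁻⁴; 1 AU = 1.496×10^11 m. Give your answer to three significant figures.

Orbital distance: d = 1.98 AU = 2.962×10^11 m.
Spreading L over a sphere of radius d: S = 5.93×10^26/(4π·2.96×10^11²) = 537.8 W m^-2.
Initial: T₁ = [S(1−0.21)/(4σ)]^(1/4) = 208.0 K.
After:  T₂ = [537.8·0.68/(4σ)]^(1/4) = 200.4 K.
Change: 200.4 − 208.0 = -7.654 K.

-7.65 K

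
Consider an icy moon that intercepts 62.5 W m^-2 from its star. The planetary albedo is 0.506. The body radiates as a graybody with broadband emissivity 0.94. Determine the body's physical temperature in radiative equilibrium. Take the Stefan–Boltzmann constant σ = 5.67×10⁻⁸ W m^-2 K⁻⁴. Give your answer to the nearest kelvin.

Averaging over the sphere, the absorbed flux is S(1−α)/4 = 7.719 W m^-2.
Radiative balance εσT⁴ = 7.719 gives T = [7.719/(0.94·σ)]^(1/4) = 109.7 K.

110 kelvin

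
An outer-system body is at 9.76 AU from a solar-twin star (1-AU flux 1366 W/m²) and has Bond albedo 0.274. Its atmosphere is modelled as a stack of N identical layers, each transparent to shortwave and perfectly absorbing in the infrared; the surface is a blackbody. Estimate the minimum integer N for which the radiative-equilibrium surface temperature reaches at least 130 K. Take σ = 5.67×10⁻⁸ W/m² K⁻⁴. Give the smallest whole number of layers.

6

Flux at the orbit: S = 1366/(9.76)² = 14.34 W/m².
Top-of-atmosphere balance: σT_e⁴ = S(1−α)/4 = 2.603 W/m² → T_e = 82.31 K.
T_s = (N+1)^(1/4)·T_e ≥ 130 K requires N+1 ≥ (T_s/T_e)⁴ = (130/82.31)⁴ = 6.222.
Rounding up, N = 6.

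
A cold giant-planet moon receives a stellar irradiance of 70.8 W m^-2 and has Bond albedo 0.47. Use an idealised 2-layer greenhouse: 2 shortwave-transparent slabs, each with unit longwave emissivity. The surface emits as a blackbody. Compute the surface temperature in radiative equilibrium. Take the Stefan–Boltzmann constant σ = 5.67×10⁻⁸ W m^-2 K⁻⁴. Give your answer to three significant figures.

The effective emission temperature is T_e = [S(1−α)/(4σ)]^¼ = 113.4 K.
For an N-layer opaque stack, T_s⁴ = (N+1)T_e⁴, hence T_s = (3)^(1/4)×113.4 K = 149.3 K.

149 kelvin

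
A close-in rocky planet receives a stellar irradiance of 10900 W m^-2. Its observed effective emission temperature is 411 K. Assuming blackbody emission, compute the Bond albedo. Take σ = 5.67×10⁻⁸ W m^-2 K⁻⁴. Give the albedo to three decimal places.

Energy balance: S(1−α)/4 = σT⁴, so 1−α = 4σT⁴/S.
4σT⁴ = 4·5.67×10⁻⁸·(411)⁴ = 6472 W m^-2.
1−α = 6472/10900 = 0.5937, so α = 0.4063.

0.406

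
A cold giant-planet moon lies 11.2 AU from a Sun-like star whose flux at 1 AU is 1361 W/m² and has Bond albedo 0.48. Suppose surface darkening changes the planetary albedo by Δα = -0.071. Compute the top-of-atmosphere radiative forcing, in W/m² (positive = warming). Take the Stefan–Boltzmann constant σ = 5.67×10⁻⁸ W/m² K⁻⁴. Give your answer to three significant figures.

Flux at the orbit: S = 1361/(11.2)² = 10.85 W/m².
The change in absorbed flux is Δ[S(1−α)/4] = −SΔα/4 = 0.1926 W/m².

0.193 W/m²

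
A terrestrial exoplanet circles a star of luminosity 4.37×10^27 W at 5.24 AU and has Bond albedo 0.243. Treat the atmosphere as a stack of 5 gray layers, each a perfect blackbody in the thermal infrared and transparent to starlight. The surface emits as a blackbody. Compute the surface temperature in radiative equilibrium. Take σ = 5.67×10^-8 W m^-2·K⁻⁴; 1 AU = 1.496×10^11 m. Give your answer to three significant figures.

326 K

d = 5.24 × 1.496×10^11 m = 7.839×10^11 m.
Flux at the orbit: S = L/(4πd²) = 4.37×10^27/(4π·(7.84×10^11)²) = 565.9 W m^-2.
OLR = S(1−α)/4 = 107.1 W m^-2; the top layer radiates at T_e = 208.5 K.
With N = 5 opaque layers, T_s = (N+1)^(1/4)·T_e = 6^(1/4)·208.5 = 326.3 K.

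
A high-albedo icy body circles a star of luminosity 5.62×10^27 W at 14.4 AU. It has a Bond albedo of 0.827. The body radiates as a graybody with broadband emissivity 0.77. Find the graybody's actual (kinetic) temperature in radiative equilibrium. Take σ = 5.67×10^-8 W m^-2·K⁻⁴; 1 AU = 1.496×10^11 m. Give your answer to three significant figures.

d = 14.4 × 1.496×10^11 m = 2.154×10^12 m.
Spreading L over a sphere of radius d: S = 5.62×10^27/(4π·2.15×10^12²) = 96.37 W m^-2.
The planet absorbs (1−α)S over its disc πR² and re-emits over 4πR², so the mean absorbed flux is (1−0.827)·96.37/4 = 4.168 W m^-2.
Equating to εσT⁴ with ε = 0.77: T = (4.168/0.77σ)^(1/4) = 98.85 K.

98.8 K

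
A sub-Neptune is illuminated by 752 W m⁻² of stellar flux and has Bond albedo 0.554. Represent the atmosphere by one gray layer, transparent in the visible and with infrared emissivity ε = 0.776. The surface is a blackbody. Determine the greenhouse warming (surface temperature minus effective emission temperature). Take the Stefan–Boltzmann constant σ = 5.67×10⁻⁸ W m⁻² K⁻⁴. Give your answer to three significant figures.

25.6 kelvin

Effective emission temperature (TOA balance): σT_e⁴ = S(1−α)/4 = 83.85 W m⁻² → T_e = 196.1 K.
Surface balance with a leaky layer gives σT_s⁴ = σT_e⁴·2/(2−ε), so T_s = T_e·[2/(2−0.776)]^(1/4) = 221.7 K.
Greenhouse warming: T_s − T_e = 25.61 K.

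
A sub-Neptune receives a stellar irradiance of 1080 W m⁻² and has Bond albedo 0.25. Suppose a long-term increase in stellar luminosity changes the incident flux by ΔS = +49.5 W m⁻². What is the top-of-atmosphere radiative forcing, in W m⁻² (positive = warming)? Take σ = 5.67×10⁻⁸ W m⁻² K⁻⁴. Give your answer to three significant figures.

9.28 W m⁻²

Only a fraction (1−α) is absorbed and it's spread over 4πR², so ΔF = (1−α)ΔS/4 = 9.281 W m⁻².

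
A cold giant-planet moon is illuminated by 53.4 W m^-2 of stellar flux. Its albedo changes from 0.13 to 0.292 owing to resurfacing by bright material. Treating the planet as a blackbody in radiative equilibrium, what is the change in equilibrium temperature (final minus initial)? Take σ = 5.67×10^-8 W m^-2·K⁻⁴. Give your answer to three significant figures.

-6.01 K

With α = 0.13, T₁ = 119.6 K.
With α = 0.292, T₂ = 113.6 K.
ΔT = T₂ − T₁ = -6.007 K.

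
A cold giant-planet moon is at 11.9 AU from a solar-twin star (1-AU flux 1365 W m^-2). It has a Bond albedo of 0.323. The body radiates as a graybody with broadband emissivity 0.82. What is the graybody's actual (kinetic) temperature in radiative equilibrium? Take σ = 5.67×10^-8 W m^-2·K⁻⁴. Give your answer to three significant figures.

77.0 K

Flux at the orbit: S = 1365/(11.9)² = 9.639 W m^-2.
Averaging over the sphere, the absorbed flux is S(1−α)/4 = 1.631 W m^-2.
Radiative balance εσT⁴ = 1.631 gives T = [1.631/(0.82·σ)]^(1/4) = 76.96 K.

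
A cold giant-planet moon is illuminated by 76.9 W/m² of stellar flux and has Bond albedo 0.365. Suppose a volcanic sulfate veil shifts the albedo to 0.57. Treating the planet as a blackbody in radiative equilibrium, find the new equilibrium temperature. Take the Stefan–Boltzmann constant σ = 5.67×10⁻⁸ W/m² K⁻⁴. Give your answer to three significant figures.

With the new albedo, S(1−α₂)/4 = 8.267 W/m², so T₂ = 109.9 K.

110 K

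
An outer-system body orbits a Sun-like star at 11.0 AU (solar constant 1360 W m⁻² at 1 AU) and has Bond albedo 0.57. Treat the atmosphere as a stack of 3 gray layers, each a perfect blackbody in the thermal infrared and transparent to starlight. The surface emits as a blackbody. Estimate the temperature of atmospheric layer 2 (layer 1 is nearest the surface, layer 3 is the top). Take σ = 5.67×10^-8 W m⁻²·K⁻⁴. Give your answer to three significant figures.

80.8 K

Flux at the orbit: S = 1360/(11.0)² = 11.24 W m⁻².
OLR = S(1−α)/4 = 1.208 W m⁻²; the top layer radiates at T_e = 67.94 K.
In the N-layer model, layer k (counted from the surface) has T_k = (N+1−k)^(1/4)·T_e.
With k = 2: T_2 = (3+1−2)^¼·67.94 K = 80.80 K.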